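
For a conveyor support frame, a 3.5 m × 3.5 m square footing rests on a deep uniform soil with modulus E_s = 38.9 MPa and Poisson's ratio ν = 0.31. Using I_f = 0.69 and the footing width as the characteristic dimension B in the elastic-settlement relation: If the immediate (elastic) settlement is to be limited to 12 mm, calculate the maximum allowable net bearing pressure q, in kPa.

q ≈ 214 kPa

E_s = 38.9 MPa = 38900 kPa.
S_e = q·B·(1−ν²)/E_s · I_f  ⇒  q = S_e·E_s / (B·(1−ν²)·I_f).
q = 0.012 × 38900 / (3.5 × 0.9039 × 0.69) = 213.8 kPa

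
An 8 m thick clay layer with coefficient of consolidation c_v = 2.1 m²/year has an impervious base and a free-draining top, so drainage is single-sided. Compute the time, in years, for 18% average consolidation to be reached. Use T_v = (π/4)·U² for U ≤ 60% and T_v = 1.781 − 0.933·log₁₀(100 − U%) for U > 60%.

t ≈ 0.776 years

Drainage path length: H_d = H = 8 m (single drainage).
U ≤ 60%: T_v = (π/4)·U² = (π/4)×0.18² = 0.025447.
t = T_v·H_d²/c_v = 0.025447×8²/2.1 = 0.7755 years.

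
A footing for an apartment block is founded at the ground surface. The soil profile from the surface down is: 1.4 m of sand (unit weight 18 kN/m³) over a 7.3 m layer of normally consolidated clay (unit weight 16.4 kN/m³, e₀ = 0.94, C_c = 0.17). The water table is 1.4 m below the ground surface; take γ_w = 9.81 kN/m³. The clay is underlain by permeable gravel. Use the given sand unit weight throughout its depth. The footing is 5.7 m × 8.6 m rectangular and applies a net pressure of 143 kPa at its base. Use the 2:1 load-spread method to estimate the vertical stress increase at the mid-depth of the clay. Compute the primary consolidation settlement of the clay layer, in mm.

S_c ≈ 188 mm

Mid-depth of clay below the ground surface: z = 1.4 + 7.3/2 = 5.05 m.
Total vertical stress at mid-clay: σ_v = 18×1.4 + 16.4×3.65 = 85.06 kPa.
Pore pressure: u = 9.81×(5.05 − 1.4) = 35.806 kPa.
Initial effective stress: σ'_0 = σ_v − u = 85.06 − 35.806 = 49.254 kPa.
Stress increase at mid-clay by the 2:1 spreading method:
Δσ = qBL/((B+z)(L+z)) = 143×5.7×8.6/((5.7+5.05)(8.6+5.05)) = 47.771 kPa
Final effective stress: σ'_f = σ'_0 + Δσ = 49.254 + 47.771 = 97.025 kPa.
Normally consolidated clay, so the full stress increment lies on the virgin compression line:
S_c = C_c·H/(1+e₀)·log₁₀(σ'_f/σ'_0) = 0.17×7.3/(1+0.94)×log₁₀(97.025/49.254)
    = 0.63969 × 0.29444 = 0.1884 m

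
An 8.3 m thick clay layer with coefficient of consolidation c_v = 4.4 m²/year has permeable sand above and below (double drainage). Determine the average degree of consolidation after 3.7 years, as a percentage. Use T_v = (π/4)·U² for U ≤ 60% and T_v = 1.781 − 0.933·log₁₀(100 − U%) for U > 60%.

U ≈ 92.1 %

Drainage path length: H_d = H/2 = 4.15 m (double drainage).
T_v = c_v·t/H_d² = 4.4×3.7/4.15² = 0.94528.
T_v = 0.94528 corresponds to the U > 60% branch:
U = 1 − 10^((1.781 − T_v)/0.933)/100 = 0.9213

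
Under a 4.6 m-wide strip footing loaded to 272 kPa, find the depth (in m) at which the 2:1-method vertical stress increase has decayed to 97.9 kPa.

z ≈ 8.18 m

2:1 spreading — at depth z the loaded area has grown by z in each plan dimension:
qB/(B+z) = Δσ_z ⇒ z = qB/Δσ_z − B = 272×4.6/97.9 − 4.6 = 8.18 m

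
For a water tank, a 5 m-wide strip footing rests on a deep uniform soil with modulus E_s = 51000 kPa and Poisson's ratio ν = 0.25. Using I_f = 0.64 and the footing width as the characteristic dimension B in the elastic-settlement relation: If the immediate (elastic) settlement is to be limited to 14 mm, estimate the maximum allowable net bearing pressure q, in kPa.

S_e = q·B·(1−ν²)/E_s · I_f  ⇒  q = S_e·E_s / (B·(1−ν²)·I_f).
q = 0.014 × 51000 / (5 × 0.9375 × 0.64) = 238 kPa

q ≈ 238 kPa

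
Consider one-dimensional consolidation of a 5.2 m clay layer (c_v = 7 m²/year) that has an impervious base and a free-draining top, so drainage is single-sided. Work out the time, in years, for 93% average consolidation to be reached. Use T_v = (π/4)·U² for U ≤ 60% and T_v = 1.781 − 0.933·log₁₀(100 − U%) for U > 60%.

Drainage path length: H_d = H = 5.2 m (single drainage).
U > 60%: T_v = 1.781 − 0.933·log₁₀(100 − 93) = 0.99252.
t = T_v·H_d²/c_v = 0.99252×5.2²/7 = 3.834 years.

t ≈ 3.83 years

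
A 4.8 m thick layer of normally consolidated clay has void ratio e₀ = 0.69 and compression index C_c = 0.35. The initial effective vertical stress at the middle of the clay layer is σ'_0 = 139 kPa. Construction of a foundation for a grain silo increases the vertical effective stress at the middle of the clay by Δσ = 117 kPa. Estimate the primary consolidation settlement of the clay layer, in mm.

S_c ≈ 264 mm

Final effective stress: σ'_f = σ'_0 + Δσ = 139 + 117 = 256 kPa.
Normally consolidated clay, so the full stress increment lies on the virgin compression line:
S_c = C_c·H/(1+e₀)·log₁₀(σ'_f/σ'_0) = 0.35×4.8/(1+0.69)×log₁₀(256/139)
    = 0.99408 × 0.26523 = 0.2637 m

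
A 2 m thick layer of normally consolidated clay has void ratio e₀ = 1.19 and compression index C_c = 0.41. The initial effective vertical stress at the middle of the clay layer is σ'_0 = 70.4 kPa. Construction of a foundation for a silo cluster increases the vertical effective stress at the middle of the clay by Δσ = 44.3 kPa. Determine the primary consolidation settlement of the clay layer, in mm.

Final effective stress: σ'_f = σ'_0 + Δσ = 70.4 + 44.3 = 114.7 kPa.
Normally consolidated clay, so the full stress increment lies on the virgin compression line:
S_c = C_c·H/(1+e₀)·log₁₀(σ'_f/σ'_0) = 0.41×2/(1+1.19)×log₁₀(114.7/70.4)
    = 0.37443 × 0.21199 = 0.07938 m

S_c ≈ 79.4 mm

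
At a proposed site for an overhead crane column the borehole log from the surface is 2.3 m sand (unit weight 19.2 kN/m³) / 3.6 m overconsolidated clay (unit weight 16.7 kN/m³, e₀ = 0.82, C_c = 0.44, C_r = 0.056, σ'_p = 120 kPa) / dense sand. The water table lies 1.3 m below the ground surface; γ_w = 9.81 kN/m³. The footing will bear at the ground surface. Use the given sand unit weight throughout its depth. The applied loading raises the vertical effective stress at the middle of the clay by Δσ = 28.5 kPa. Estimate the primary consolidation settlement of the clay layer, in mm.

Mid-depth of clay below the ground surface: z = 2.3 + 3.6/2 = 4.1 m.
Total vertical stress at mid-clay: σ_v = 19.2×2.3 + 16.7×1.8 = 74.22 kPa.
Pore pressure: u = 9.81×(4.1 − 1.3) = 27.468 kPa.
Initial effective stress: σ'_0 = σ_v − u = 74.22 − 27.468 = 46.752 kPa.
Final effective stress: σ'_f = 46.752 + 28.5 = 75.252 kPa.
σ'_f = 75.252 ≤ σ'_p = 120 kPa, so the clay remains overconsolidated and only the recompression index applies:
S_c = C_r·H/(1+e₀)·log₁₀(σ'_f/σ'_0) = 0.056×3.6/1.82×log₁₀(75.252/46.752)
    = 0.11077 × 0.20672 = 0.0229 m

S_c ≈ 22.9 mm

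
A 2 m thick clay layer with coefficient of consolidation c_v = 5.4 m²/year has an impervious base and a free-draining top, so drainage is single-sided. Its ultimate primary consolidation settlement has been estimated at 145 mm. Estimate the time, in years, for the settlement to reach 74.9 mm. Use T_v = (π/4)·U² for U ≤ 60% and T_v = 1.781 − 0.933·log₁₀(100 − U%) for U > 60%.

t ≈ 0.155 years

Drainage path length: H_d = H = 2 m (single drainage).
U = S(t)/S_ult = 74.9/145 = 0.5166.
U ≤ 60%: T_v = (π/4)·U² = (π/4)×0.51655² = 0.20956.
t = T_v·H_d²/c_v = 0.20956×2²/5.4 = 0.1552 years.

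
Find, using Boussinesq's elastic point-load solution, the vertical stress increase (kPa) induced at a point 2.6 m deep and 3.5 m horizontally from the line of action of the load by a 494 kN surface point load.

Boussinesq vertical stress below a point load on an elastic half-space:
Δσ_z = 3P/(2πz²) · [1 + (r/z)²]^(−5/2)
r/z = 3.5/2.6 = 1.3462; [1+(r/z)²]^(−5/2) = 0.075407.
Δσ_z = 3×494/(2π×2.6²) × 0.075407 = 34.892 × 0.075407 = 2.631 kPa

Δσ_z ≈ 2.63 kPa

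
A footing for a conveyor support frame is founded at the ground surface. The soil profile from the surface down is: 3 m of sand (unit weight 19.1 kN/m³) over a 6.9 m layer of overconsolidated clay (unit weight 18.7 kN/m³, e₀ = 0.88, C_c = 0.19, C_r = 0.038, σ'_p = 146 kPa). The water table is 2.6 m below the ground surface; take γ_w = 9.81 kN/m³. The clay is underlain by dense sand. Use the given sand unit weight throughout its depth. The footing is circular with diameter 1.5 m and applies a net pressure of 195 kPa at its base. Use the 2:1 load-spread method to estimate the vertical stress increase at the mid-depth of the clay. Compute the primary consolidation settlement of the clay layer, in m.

S_c ≈ 0.00481 m

Mid-depth of clay below the ground surface: z = 3 + 6.9/2 = 6.45 m.
Total vertical stress at mid-clay: σ_v = 19.1×3 + 18.7×3.45 = 121.81 kPa.
Pore pressure: u = 9.81×(6.45 − 2.6) = 37.769 kPa.
Initial effective stress: σ'_0 = σ_v − u = 121.81 − 37.769 = 84.041 kPa.
Stress increase at mid-clay by the 2:1 spreading method:
Δσ ≈ qD²/(D+z)² = 195×1.5²/(1.5+6.45)² = 6.942 kPa
Final effective stress: σ'_f = 84.041 + 6.942 = 90.983 kPa.
σ'_f = 90.983 ≤ σ'_p = 146 kPa, so the clay remains overconsolidated and only the recompression index applies:
S_c = C_r·H/(1+e₀)·log₁₀(σ'_f/σ'_0) = 0.038×6.9/1.88×log₁₀(90.983/84.041)
    = 0.13947 × 0.034469 = 0.004807 m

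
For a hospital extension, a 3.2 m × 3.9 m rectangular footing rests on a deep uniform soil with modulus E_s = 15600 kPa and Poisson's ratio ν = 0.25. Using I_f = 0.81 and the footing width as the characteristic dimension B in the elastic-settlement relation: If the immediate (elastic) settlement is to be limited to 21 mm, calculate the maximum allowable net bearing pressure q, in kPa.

q ≈ 135 kPa

S_e = q·B·(1−ν²)/E_s · I_f  ⇒  q = S_e·E_s / (B·(1−ν²)·I_f).
q = 0.021 × 15600 / (3.2 × 0.9375 × 0.81) = 134.8 kPa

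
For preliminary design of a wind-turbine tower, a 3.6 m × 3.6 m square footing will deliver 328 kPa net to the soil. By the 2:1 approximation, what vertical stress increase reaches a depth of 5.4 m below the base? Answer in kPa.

By the 2:1 method the load spreads at 1 horizontal : 2 vertical, so at depth z the loaded area has grown by z in each plan dimension:
Δσ = qBL/((B+z)(L+z)) = 328×3.6×3.6/((3.6+5.4)(3.6+5.4)) = 52.48 kPa

Δσ_z ≈ 52.5 kPa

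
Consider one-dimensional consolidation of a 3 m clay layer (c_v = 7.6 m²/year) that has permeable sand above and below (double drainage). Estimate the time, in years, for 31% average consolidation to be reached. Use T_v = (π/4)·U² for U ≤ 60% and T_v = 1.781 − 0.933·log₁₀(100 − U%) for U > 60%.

t ≈ 0.0223 years

Drainage path length: H_d = H/2 = 1.5 m (double drainage).
U ≤ 60%: T_v = (π/4)·U² = (π/4)×0.31² = 0.075477.
t = T_v·H_d²/c_v = 0.075477×1.5²/7.6 = 0.02235 years.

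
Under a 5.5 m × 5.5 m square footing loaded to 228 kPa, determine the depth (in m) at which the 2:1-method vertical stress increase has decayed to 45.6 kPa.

2:1 spreading — at depth z the loaded area has grown by z in each plan dimension:
qB²/(B+z)² = Δσ_z ⇒ z = B(√(q/Δσ_z) − 1) = 5.5×(√(228/45.6) − 1) = 6.798 m

z ≈ 6.8 m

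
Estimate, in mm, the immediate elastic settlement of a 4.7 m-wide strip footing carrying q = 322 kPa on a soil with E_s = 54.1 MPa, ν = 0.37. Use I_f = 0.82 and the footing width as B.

Immediate (elastic) settlement: S_e = q·B·(1−ν²)/E_s · I_f.
E_s = 54.1 MPa = 54100 kPa.
S_e = 322 × 4.7 × (1 − 0.37²) / 54100 × 0.82
    = 322 × 4.7 × 0.8631 / 54100 × 0.82
    = 0.0198 m = 19.8 mm

S_e ≈ 19.8 mm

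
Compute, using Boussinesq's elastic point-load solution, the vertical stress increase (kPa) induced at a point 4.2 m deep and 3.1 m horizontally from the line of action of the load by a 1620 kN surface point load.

Δσ_z ≈ 14.8 kPa

Boussinesq vertical stress below a point load on an elastic half-space:
Δσ_z = 3P/(2πz²) · [1 + (r/z)²]^(−5/2)
r/z = 3.1/4.2 = 0.7381; [1+(r/z)²]^(−5/2) = 0.33716.
Δσ_z = 3×1620/(2π×4.2²) × 0.33716 = 43.849 × 0.33716 = 14.78 kPa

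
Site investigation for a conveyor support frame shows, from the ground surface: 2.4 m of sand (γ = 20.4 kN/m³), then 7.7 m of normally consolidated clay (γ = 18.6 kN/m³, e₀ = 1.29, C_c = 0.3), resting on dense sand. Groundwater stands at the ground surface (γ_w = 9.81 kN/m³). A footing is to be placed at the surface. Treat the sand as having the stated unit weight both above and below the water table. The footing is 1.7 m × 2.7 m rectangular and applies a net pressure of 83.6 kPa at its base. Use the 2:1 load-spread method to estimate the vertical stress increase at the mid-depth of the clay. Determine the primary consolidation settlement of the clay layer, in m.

S_c ≈ 0.0382 m

Mid-depth of clay below the ground surface: z = 2.4 + 7.7/2 = 6.25 m.
Total vertical stress at mid-clay: σ_v = 20.4×2.4 + 18.6×3.85 = 120.57 kPa.
Pore pressure: u = 9.81×(6.25 − 0) = 61.312 kPa.
Initial effective stress: σ'_0 = σ_v − u = 120.57 − 61.312 = 59.258 kPa.
Stress increase at mid-clay by the 2:1 spreading method:
Δσ = qBL/((B+z)(L+z)) = 83.6×1.7×2.7/((1.7+6.25)(2.7+6.25)) = 5.393 kPa
Final effective stress: σ'_f = σ'_0 + Δσ = 59.258 + 5.393 = 64.651 kPa.
Normally consolidated clay, so the full stress increment lies on the virgin compression line:
S_c = C_c·H/(1+e₀)·log₁₀(σ'_f/σ'_0) = 0.3×7.7/(1+1.29)×log₁₀(64.651/59.258)
    = 1.0087 × 0.037828 = 0.03816 m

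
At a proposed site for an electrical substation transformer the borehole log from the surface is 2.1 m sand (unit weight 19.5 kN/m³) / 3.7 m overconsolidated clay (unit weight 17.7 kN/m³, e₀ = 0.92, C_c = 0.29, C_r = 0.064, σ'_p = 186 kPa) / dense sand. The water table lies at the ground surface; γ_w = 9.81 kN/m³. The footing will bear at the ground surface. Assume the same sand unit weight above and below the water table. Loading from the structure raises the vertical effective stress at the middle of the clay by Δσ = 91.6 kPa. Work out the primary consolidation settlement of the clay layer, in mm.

Mid-depth of clay below the ground surface: z = 2.1 + 3.7/2 = 3.95 m.
Total vertical stress at mid-clay: σ_v = 19.5×2.1 + 17.7×1.85 = 73.695 kPa.
Pore pressure: u = 9.81×(3.95 − 0) = 38.75 kPa.
Initial effective stress: σ'_0 = σ_v − u = 73.695 − 38.75 = 34.945 kPa.
Final effective stress: σ'_f = 34.945 + 91.6 = 126.54 kPa.
σ'_f = 126.54 ≤ σ'_p = 186 kPa, so the clay remains overconsolidated and only the recompression index applies:
S_c = C_r·H/(1+e₀)·log₁₀(σ'_f/σ'_0) = 0.064×3.7/1.92×log₁₀(126.54/34.945)
    = 0.12333 × 0.55884 = 0.06892 m

S_c ≈ 68.9 mm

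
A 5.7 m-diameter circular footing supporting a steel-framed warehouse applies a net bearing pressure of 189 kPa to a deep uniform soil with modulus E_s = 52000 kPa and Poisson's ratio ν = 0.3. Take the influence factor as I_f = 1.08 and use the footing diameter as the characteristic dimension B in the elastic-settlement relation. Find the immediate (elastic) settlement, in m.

S_e ≈ 0.0204 m

Immediate (elastic) settlement: S_e = q·B·(1−ν²)/E_s · I_f.
S_e = 189 × 5.7 × (1 − 0.3²) / 52000 × 1.08
    = 189 × 5.7 × 0.91 / 52000 × 1.08
    = 0.02036 m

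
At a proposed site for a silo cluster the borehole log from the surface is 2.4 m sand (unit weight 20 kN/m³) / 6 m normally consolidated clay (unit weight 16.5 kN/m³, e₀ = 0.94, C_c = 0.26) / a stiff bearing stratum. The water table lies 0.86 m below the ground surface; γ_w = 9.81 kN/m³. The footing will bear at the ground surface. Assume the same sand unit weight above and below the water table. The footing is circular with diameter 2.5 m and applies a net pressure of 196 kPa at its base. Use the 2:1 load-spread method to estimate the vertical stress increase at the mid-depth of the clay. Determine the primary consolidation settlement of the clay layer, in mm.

S_c ≈ 110 mm

Mid-depth of clay below the ground surface: z = 2.4 + 6/2 = 5.4 m.
Total vertical stress at mid-clay: σ_v = 20×2.4 + 16.5×3 = 97.5 kPa.
Pore pressure: u = 9.81×(5.4 − 0.86) = 44.537 kPa.
Initial effective stress: σ'_0 = σ_v − u = 97.5 − 44.537 = 52.963 kPa.
Stress increase at mid-clay by the 2:1 spreading method:
Δσ ≈ qD²/(D+z)² = 196×2.5²/(2.5+5.4)² = 19.628 kPa
Final effective stress: σ'_f = σ'_0 + Δσ = 52.963 + 19.628 = 72.591 kPa.
Normally consolidated clay, so the full stress increment lies on the virgin compression line:
S_c = C_c·H/(1+e₀)·log₁₀(σ'_f/σ'_0) = 0.26×6/(1+0.94)×log₁₀(72.591/52.963)
    = 0.80412 × 0.13691 = 0.1101 m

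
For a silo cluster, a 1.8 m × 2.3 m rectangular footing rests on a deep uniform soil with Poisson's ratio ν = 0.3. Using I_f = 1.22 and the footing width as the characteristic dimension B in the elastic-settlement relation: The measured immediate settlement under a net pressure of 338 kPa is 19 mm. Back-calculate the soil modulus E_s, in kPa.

E_s ≈ 35500 kPa

S_e = q·B·(1−ν²)/E_s · I_f  ⇒  E_s = q·B·(1−ν²)·I_f / S_e.
E_s = 338 × 1.8 × 0.91 × 1.22 / 0.019 = 35550 kPa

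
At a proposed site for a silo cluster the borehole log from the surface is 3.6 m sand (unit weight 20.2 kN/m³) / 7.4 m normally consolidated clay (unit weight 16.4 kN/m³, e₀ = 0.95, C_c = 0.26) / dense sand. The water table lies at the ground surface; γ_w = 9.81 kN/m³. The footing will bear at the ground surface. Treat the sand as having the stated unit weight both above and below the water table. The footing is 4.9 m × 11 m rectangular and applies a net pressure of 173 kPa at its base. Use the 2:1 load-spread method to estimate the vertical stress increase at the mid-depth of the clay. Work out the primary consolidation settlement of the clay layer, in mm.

Mid-depth of clay below the ground surface: z = 3.6 + 7.4/2 = 7.3 m.
Total vertical stress at mid-clay: σ_v = 20.2×3.6 + 16.4×3.7 = 133.4 kPa.
Pore pressure: u = 9.81×(7.3 − 0) = 71.613 kPa.
Initial effective stress: σ'_0 = σ_v − u = 133.4 − 71.613 = 61.787 kPa.
Stress increase at mid-clay by the 2:1 spreading method:
Δσ = qBL/((B+z)(L+z)) = 173×4.9×11/((4.9+7.3)(11+7.3)) = 41.766 kPa
Final effective stress: σ'_f = σ'_0 + Δσ = 61.787 + 41.766 = 103.55 kPa.
Normally consolidated clay, so the full stress increment lies on the virgin compression line:
S_c = C_c·H/(1+e₀)·log₁₀(σ'_f/σ'_0) = 0.26×7.4/(1+0.95)×log₁₀(103.55/61.787)
    = 0.98667 × 0.22425 = 0.2213 m

S_c ≈ 221 mm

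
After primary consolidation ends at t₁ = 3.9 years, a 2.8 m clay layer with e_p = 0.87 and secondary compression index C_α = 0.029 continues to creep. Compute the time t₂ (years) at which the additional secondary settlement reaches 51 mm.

t₂ ≈ 58.3 years

S_s = C_α·H/(1+e_p)·log₁₀(t₂/t₁) ⇒ log₁₀(t₂/t₁) = S_s·(1+e_p)/(C_α·H).
log₁₀(t₂/t₁) = 0.051 × (1+0.87) / (0.029×2.8) = 1.175
t₂ = t₁ × 10^1.175 = 3.9 × 14.95 = 58.29 years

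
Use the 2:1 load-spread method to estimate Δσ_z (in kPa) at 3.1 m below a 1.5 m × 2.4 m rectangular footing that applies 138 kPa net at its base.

By the 2:1 method the load spreads at 1 horizontal : 2 vertical, so at depth z the loaded area has grown by z in each plan dimension:
Δσ = qBL/((B+z)(L+z)) = 138×1.5×2.4/((1.5+3.1)(2.4+3.1)) = 19.636 kPa

Δσ_z ≈ 19.6 kPa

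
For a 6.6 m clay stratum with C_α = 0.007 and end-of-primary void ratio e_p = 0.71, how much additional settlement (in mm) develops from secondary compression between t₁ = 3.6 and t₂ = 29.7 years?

S_s ≈ 24.8 mm

Secondary compression: S_s = C_α·H/(1+e_p)·log₁₀(t₂/t₁)
S_s = 0.007×6.6/(1+0.71)×log₁₀(29.7/3.6)
    = 0.02702 × 0.9165 = 0.02476 m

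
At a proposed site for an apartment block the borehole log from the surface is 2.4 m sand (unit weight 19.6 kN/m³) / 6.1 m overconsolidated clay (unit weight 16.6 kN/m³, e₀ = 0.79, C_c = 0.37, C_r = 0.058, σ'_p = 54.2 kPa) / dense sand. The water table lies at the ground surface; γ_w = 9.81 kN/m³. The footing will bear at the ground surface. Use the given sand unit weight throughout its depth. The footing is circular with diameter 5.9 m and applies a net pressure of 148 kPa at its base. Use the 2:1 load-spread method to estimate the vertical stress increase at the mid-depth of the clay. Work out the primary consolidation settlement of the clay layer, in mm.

S_c ≈ 259 mm

Mid-depth of clay below the ground surface: z = 2.4 + 6.1/2 = 5.45 m.
Total vertical stress at mid-clay: σ_v = 19.6×2.4 + 16.6×3.05 = 97.67 kPa.
Pore pressure: u = 9.81×(5.45 − 0) = 53.465 kPa.
Initial effective stress: σ'_0 = σ_v − u = 97.67 − 53.465 = 44.205 kPa.
Stress increase at mid-clay by the 2:1 spreading method:
Δσ ≈ qD²/(D+z)² = 148×5.9²/(5.9+5.45)² = 39.992 kPa
Final effective stress: σ'_f = 44.205 + 39.992 = 84.197 kPa.
σ'_f = 84.197 > σ'_p = 54.2 kPa, so the stress path crosses the preconsolidation pressure — recompression up to σ'_p, then virgin compression beyond:
S_c = H/(1+e₀)·[C_r·log₁₀(σ'_p/σ'_0) + C_c·log₁₀(σ'_f/σ'_p)]
    = 6.1/1.79 × [0.058×log₁₀(54.2/44.205) + 0.37×log₁₀(84.197/54.2)]
    = 3.4078 × [0.0051346 + 0.07078] = 0.2587 m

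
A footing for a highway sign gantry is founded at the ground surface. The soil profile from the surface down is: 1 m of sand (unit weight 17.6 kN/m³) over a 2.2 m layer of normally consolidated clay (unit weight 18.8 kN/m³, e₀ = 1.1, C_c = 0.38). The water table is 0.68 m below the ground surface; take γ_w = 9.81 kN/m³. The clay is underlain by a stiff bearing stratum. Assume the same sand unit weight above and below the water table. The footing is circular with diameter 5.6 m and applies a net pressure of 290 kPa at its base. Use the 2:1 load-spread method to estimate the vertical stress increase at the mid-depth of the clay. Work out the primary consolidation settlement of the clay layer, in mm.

Mid-depth of clay below the ground surface: z = 1 + 2.2/2 = 2.1 m.
Total vertical stress at mid-clay: σ_v = 17.6×1 + 18.8×1.1 = 38.28 kPa.
Pore pressure: u = 9.81×(2.1 − 0.68) = 13.93 kPa.
Initial effective stress: σ'_0 = σ_v − u = 38.28 − 13.93 = 24.35 kPa.
Stress increase at mid-clay by the 2:1 spreading method:
Δσ ≈ qD²/(D+z)² = 290×5.6²/(5.6+2.1)² = 153.39 kPa
Final effective stress: σ'_f = σ'_0 + Δσ = 24.35 + 153.39 = 177.74 kPa.
Normally consolidated clay, so the full stress increment lies on the virgin compression line:
S_c = C_c·H/(1+e₀)·log₁₀(σ'_f/σ'_0) = 0.38×2.2/(1+1.1)×log₁₀(177.74/24.35)
    = 0.3981 × 0.86329 = 0.3437 m

S_c ≈ 344 mm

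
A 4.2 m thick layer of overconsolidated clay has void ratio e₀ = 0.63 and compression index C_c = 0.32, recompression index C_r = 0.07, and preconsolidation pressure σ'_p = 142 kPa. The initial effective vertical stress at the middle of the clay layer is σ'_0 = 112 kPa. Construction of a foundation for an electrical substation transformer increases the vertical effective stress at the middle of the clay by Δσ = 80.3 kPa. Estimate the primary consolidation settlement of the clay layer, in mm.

S_c ≈ 127 mm

Final effective stress: σ'_f = 112 + 80.3 = 192.3 kPa.
σ'_f = 192.3 > σ'_p = 142 kPa, so the stress path crosses the preconsolidation pressure — recompression up to σ'_p, then virgin compression beyond:
S_c = H/(1+e₀)·[C_r·log₁₀(σ'_p/σ'_0) + C_c·log₁₀(σ'_f/σ'_p)]
    = 4.2/1.63 × [0.07×log₁₀(142/112) + 0.32×log₁₀(192.3/142)]
    = 2.5767 × [0.0072149 + 0.042141] = 0.1272 m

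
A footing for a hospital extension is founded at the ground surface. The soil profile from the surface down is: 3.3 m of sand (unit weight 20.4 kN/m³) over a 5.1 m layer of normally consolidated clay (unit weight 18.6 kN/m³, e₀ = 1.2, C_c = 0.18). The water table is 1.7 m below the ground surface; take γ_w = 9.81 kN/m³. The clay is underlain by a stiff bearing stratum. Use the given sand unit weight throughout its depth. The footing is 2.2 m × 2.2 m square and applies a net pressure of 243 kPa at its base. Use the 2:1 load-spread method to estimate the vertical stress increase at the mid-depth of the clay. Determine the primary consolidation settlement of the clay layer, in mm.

Mid-depth of clay below the ground surface: z = 3.3 + 5.1/2 = 5.85 m.
Total vertical stress at mid-clay: σ_v = 20.4×3.3 + 18.6×2.55 = 114.75 kPa.
Pore pressure: u = 9.81×(5.85 − 1.7) = 40.712 kPa.
Initial effective stress: σ'_0 = σ_v − u = 114.75 − 40.712 = 74.038 kPa.
Stress increase at mid-clay by the 2:1 spreading method:
Δσ = qBL/((B+z)(L+z)) = 243×2.2×2.2/((2.2+5.85)(2.2+5.85)) = 18.149 kPa
Final effective stress: σ'_f = σ'_0 + Δσ = 74.038 + 18.149 = 92.187 kPa.
Normally consolidated clay, so the full stress increment lies on the virgin compression line:
S_c = C_c·H/(1+e₀)·log₁₀(σ'_f/σ'_0) = 0.18×5.1/(1+1.2)×log₁₀(92.187/74.038)
    = 0.41727 × 0.095215 = 0.03973 m

S_c ≈ 39.7 mm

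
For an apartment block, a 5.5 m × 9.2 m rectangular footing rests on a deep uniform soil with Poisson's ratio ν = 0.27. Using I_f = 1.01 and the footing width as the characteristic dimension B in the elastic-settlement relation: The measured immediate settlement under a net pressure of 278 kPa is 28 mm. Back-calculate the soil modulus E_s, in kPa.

S_e = q·B·(1−ν²)/E_s · I_f  ⇒  E_s = q·B·(1−ν²)·I_f / S_e.
E_s = 278 × 5.5 × 0.9271 × 1.01 / 0.028 = 51130 kPa

E_s ≈ 51100 kPa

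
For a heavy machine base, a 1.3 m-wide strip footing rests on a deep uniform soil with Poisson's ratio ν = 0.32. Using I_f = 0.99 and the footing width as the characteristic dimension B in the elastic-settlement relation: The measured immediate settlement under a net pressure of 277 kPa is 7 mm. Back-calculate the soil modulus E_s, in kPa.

S_e = q·B·(1−ν²)/E_s · I_f  ⇒  E_s = q·B·(1−ν²)·I_f / S_e.
E_s = 277 × 1.3 × 0.8976 × 0.99 / 0.007 = 45710 kPa

E_s ≈ 45700 kPa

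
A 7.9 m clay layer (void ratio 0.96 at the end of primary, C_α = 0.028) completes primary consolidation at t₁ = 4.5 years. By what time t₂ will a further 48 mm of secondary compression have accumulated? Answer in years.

S_s = C_α·H/(1+e_p)·log₁₀(t₂/t₁) ⇒ log₁₀(t₂/t₁) = S_s·(1+e_p)/(C_α·H).
log₁₀(t₂/t₁) = 0.048 × (1+0.96) / (0.028×7.9) = 0.4253
t₂ = t₁ × 10^0.4253 = 4.5 × 2.663 = 11.98 years

t₂ ≈ 12 years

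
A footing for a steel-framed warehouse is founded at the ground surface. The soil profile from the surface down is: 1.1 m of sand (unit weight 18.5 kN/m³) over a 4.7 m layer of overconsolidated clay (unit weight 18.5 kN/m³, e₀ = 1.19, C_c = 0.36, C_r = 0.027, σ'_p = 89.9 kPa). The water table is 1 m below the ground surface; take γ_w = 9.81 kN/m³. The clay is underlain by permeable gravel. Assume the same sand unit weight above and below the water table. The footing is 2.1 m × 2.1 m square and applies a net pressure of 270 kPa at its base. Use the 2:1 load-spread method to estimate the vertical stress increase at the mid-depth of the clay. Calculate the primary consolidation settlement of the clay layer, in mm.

S_c ≈ 17.1 mm

Mid-depth of clay below the ground surface: z = 1.1 + 4.7/2 = 3.45 m.
Total vertical stress at mid-clay: σ_v = 18.5×1.1 + 18.5×2.35 = 63.825 kPa.
Pore pressure: u = 9.81×(3.45 − 1) = 24.035 kPa.
Initial effective stress: σ'_0 = σ_v − u = 63.825 − 24.035 = 39.79 kPa.
Stress increase at mid-clay by the 2:1 spreading method:
Δσ = qBL/((B+z)(L+z)) = 270×2.1×2.1/((2.1+3.45)(2.1+3.45)) = 38.656 kPa
Final effective stress: σ'_f = 39.79 + 38.656 = 78.446 kPa.
σ'_f = 78.446 ≤ σ'_p = 89.9 kPa, so the clay remains overconsolidated and only the recompression index applies:
S_c = C_r·H/(1+e₀)·log₁₀(σ'_f/σ'_0) = 0.027×4.7/2.19×log₁₀(78.446/39.79)
    = 0.057945 × 0.2948 = 0.01708 m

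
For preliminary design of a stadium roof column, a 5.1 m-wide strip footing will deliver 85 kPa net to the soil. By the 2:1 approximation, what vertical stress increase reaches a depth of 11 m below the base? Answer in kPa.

By the 2:1 method the load spreads at 1 horizontal : 2 vertical, so at depth z the loaded area has grown by z in each plan dimension:
Δσ = qB/(B+z) = 85×5.1/(5.1+11) = 26.925 kPa

Δσ_z ≈ 26.9 kPa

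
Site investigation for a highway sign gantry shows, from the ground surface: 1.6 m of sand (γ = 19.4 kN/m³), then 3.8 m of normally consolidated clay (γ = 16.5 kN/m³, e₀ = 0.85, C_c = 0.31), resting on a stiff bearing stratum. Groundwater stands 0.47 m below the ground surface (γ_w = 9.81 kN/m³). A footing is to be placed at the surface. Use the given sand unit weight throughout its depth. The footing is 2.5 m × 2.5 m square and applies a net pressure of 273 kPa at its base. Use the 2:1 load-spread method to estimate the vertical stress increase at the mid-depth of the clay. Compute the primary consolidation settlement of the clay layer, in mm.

S_c ≈ 248 mm

Mid-depth of clay below the ground surface: z = 1.6 + 3.8/2 = 3.5 m.
Total vertical stress at mid-clay: σ_v = 19.4×1.6 + 16.5×1.9 = 62.39 kPa.
Pore pressure: u = 9.81×(3.5 − 0.47) = 29.724 kPa.
Initial effective stress: σ'_0 = σ_v − u = 62.39 − 29.724 = 32.666 kPa.
Stress increase at mid-clay by the 2:1 spreading method:
Δσ = qBL/((B+z)(L+z)) = 273×2.5×2.5/((2.5+3.5)(2.5+3.5)) = 47.396 kPa
Final effective stress: σ'_f = σ'_0 + Δσ = 32.666 + 47.396 = 80.062 kPa.
Normally consolidated clay, so the full stress increment lies on the virgin compression line:
S_c = C_c·H/(1+e₀)·log₁₀(σ'_f/σ'_0) = 0.31×3.8/(1+0.85)×log₁₀(80.062/32.666)
    = 0.63676 × 0.38933 = 0.2479 m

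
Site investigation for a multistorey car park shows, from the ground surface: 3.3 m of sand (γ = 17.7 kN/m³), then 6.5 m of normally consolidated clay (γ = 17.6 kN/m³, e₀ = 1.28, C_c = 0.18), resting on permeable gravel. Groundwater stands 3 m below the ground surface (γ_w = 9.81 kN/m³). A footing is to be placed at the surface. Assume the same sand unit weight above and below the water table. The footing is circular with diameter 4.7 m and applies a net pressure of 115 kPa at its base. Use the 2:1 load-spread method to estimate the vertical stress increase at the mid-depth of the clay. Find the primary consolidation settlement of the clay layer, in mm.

Mid-depth of clay below the ground surface: z = 3.3 + 6.5/2 = 6.55 m.
Total vertical stress at mid-clay: σ_v = 17.7×3.3 + 17.6×3.25 = 115.61 kPa.
Pore pressure: u = 9.81×(6.55 − 3) = 34.825 kPa.
Initial effective stress: σ'_0 = σ_v − u = 115.61 − 34.825 = 80.785 kPa.
Stress increase at mid-clay by the 2:1 spreading method:
Δσ ≈ qD²/(D+z)² = 115×4.7²/(4.7+6.55)² = 20.072 kPa
Final effective stress: σ'_f = σ'_0 + Δσ = 80.785 + 20.072 = 100.86 kPa.
Normally consolidated clay, so the full stress increment lies on the virgin compression line:
S_c = C_c·H/(1+e₀)·log₁₀(σ'_f/σ'_0) = 0.18×6.5/(1+1.28)×log₁₀(100.86/80.785)
    = 0.51316 × 0.096388 = 0.04946 m

S_c ≈ 49.5 mm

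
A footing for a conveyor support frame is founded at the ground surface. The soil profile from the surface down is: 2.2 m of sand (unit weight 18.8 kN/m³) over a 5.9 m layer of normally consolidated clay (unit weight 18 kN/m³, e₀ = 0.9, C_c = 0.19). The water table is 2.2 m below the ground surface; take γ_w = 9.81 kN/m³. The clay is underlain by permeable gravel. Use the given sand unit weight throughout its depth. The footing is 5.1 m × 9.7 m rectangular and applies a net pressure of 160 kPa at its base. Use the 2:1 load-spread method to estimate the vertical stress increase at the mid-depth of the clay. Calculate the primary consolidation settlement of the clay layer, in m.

Mid-depth of clay below the ground surface: z = 2.2 + 5.9/2 = 5.15 m.
Total vertical stress at mid-clay: σ_v = 18.8×2.2 + 18×2.95 = 94.46 kPa.
Pore pressure: u = 9.81×(5.15 − 2.2) = 28.94 kPa.
Initial effective stress: σ'_0 = σ_v − u = 94.46 − 28.94 = 65.52 kPa.
Stress increase at mid-clay by the 2:1 spreading method:
Δσ = qBL/((B+z)(L+z)) = 160×5.1×9.7/((5.1+5.15)(9.7+5.15)) = 52.001 kPa
Final effective stress: σ'_f = σ'_0 + Δσ = 65.52 + 52.001 = 117.52 kPa.
Normally consolidated clay, so the full stress increment lies on the virgin compression line:
S_c = C_c·H/(1+e₀)·log₁₀(σ'_f/σ'_0) = 0.19×5.9/(1+0.9)×log₁₀(117.52/65.52)
    = 0.59 × 0.25374 = 0.1497 m

S_c ≈ 0.15 m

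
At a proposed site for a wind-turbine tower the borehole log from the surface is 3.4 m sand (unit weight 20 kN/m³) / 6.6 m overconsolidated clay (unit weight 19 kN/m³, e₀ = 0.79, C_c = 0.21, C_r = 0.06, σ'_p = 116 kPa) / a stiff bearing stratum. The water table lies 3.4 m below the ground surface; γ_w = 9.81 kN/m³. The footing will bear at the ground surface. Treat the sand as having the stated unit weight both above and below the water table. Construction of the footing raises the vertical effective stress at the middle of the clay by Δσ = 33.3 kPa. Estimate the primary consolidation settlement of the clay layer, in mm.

S_c ≈ 58.4 mm

Mid-depth of clay below the ground surface: z = 3.4 + 6.6/2 = 6.7 m.
Total vertical stress at mid-clay: σ_v = 20×3.4 + 19×3.3 = 130.7 kPa.
Pore pressure: u = 9.81×(6.7 − 3.4) = 32.373 kPa.
Initial effective stress: σ'_0 = σ_v − u = 130.7 − 32.373 = 98.327 kPa.
Final effective stress: σ'_f = 98.327 + 33.3 = 131.63 kPa.
σ'_f = 131.63 > σ'_p = 116 kPa, so the stress path crosses the preconsolidation pressure — recompression up to σ'_p, then virgin compression beyond:
S_c = H/(1+e₀)·[C_r·log₁₀(σ'_p/σ'_0) + C_c·log₁₀(σ'_f/σ'_p)]
    = 6.6/1.79 × [0.06×log₁₀(116/98.327) + 0.21×log₁₀(131.63/116)]
    = 3.6872 × [0.0043071 + 0.011528] = 0.05839 m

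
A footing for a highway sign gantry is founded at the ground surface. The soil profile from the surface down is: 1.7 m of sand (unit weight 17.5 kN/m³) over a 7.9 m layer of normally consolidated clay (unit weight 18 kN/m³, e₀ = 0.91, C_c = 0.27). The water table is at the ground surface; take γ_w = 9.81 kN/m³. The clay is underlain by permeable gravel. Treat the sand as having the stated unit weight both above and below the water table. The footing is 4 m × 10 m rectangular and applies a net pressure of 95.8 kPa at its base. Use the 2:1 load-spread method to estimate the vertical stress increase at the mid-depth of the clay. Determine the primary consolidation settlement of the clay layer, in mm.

S_c ≈ 215 mm

Mid-depth of clay below the ground surface: z = 1.7 + 7.9/2 = 5.65 m.
Total vertical stress at mid-clay: σ_v = 17.5×1.7 + 18×3.95 = 100.85 kPa.
Pore pressure: u = 9.81×(5.65 − 0) = 55.427 kPa.
Initial effective stress: σ'_0 = σ_v − u = 100.85 − 55.427 = 45.423 kPa.
Stress increase at mid-clay by the 2:1 spreading method:
Δσ = qBL/((B+z)(L+z)) = 95.8×4×10/((4+5.65)(10+5.65)) = 25.374 kPa
Final effective stress: σ'_f = σ'_0 + Δσ = 45.423 + 25.374 = 70.797 kPa.
Normally consolidated clay, so the full stress increment lies on the virgin compression line:
S_c = C_c·H/(1+e₀)·log₁₀(σ'_f/σ'_0) = 0.27×7.9/(1+0.91)×log₁₀(70.797/45.423)
    = 1.1168 × 0.19274 = 0.2153 m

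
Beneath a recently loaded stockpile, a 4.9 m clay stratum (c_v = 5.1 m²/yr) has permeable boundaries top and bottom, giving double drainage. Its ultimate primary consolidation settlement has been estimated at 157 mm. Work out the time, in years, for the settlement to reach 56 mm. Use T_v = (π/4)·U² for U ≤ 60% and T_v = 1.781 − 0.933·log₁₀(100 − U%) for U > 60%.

t ≈ 0.118 years

Drainage path length: H_d = H/2 = 2.45 m (double drainage).
U = S(t)/S_ult = 56/157 = 0.3567.
U ≤ 60%: T_v = (π/4)·U² = (π/4)×0.35669² = 0.099923.
t = T_v·H_d²/c_v = 0.099923×2.45²/5.1 = 0.1176 years.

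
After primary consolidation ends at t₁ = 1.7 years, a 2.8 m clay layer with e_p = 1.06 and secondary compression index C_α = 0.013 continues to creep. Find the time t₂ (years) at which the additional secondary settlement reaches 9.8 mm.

S_s = C_α·H/(1+e_p)·log₁₀(t₂/t₁) ⇒ log₁₀(t₂/t₁) = S_s·(1+e_p)/(C_α·H).
log₁₀(t₂/t₁) = 0.0098 × (1+1.06) / (0.013×2.8) = 0.5546
t₂ = t₁ × 10^0.5546 = 1.7 × 3.586 = 6.096 years

t₂ ≈ 6.1 years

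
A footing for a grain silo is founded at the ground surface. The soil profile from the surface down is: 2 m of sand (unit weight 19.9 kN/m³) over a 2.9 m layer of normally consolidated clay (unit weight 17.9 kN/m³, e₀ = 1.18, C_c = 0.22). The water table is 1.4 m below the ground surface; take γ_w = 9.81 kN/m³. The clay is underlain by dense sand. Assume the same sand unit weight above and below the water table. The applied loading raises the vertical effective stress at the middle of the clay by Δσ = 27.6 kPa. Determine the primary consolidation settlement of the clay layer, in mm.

Mid-depth of clay below the ground surface: z = 2 + 2.9/2 = 3.45 m.
Total vertical stress at mid-clay: σ_v = 19.9×2 + 17.9×1.45 = 65.755 kPa.
Pore pressure: u = 9.81×(3.45 − 1.4) = 20.11 kPa.
Initial effective stress: σ'_0 = σ_v − u = 65.755 − 20.11 = 45.645 kPa.
Final effective stress: σ'_f = σ'_0 + Δσ = 45.645 + 27.6 = 73.245 kPa.
Normally consolidated clay, so the full stress increment lies on the virgin compression line:
S_c = C_c·H/(1+e₀)·log₁₀(σ'_f/σ'_0) = 0.22×2.9/(1+1.18)×log₁₀(73.245/45.645)
    = 0.29266 × 0.20538 = 0.06011 m

S_c ≈ 60.1 mm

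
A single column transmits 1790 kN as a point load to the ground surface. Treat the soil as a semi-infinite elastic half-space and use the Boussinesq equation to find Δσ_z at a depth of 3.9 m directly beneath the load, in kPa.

Δσ_z ≈ 56.2 kPa

Boussinesq vertical stress below a point load on an elastic half-space:
Δσ_z = 3P/(2πz²) · [1 + (r/z)²]^(−5/2)
r/z = 0/3.9 = 0; [1+(r/z)²]^(−5/2) = 1.
Δσ_z = 3×1790/(2π×3.9²) × 1 = 56.191 × 1 = 56.19 kPa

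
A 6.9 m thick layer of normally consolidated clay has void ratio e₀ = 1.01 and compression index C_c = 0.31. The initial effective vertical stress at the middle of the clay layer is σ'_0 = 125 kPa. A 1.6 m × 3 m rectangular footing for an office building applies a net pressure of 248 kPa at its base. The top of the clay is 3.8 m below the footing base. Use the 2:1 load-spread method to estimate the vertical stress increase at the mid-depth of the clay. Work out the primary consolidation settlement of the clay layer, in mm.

S_c ≈ 46.1 mm

Mid-depth of clay below the footing base: z = 3.8 + 6.9/2 = 7.25 m.
Stress increase at mid-clay by the 2:1 spreading method:
Δσ = qBL/((B+z)(L+z)) = 248×1.6×3/((1.6+7.25)(3+7.25)) = 13.123 kPa
Final effective stress: σ'_f = σ'_0 + Δσ = 125 + 13.123 = 138.12 kPa.
Normally consolidated clay, so the full stress increment lies on the virgin compression line:
S_c = C_c·H/(1+e₀)·log₁₀(σ'_f/σ'_0) = 0.31×6.9/(1+1.01)×log₁₀(138.12/125)
    = 1.0642 × 0.043347 = 0.04613 m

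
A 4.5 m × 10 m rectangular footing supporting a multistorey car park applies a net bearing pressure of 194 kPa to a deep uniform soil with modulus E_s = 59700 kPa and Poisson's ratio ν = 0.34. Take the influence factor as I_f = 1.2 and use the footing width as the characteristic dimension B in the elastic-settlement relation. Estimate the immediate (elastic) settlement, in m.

Immediate (elastic) settlement: S_e = q·B·(1−ν²)/E_s · I_f.
S_e = 194 × 4.5 × (1 − 0.34²) / 59700 × 1.2
    = 194 × 4.5 × 0.8844 / 59700 × 1.2
    = 0.01552 m

S_e ≈ 0.0155 m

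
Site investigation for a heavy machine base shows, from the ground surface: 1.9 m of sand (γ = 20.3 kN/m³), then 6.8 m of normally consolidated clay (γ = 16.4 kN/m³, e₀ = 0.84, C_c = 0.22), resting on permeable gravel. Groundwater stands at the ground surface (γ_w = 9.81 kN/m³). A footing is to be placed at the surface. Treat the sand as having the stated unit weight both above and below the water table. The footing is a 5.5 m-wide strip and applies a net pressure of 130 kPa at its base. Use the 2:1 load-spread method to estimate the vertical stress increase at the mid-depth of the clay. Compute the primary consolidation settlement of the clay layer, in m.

S_c ≈ 0.332 m

Mid-depth of clay below the ground surface: z = 1.9 + 6.8/2 = 5.3 m.
Total vertical stress at mid-clay: σ_v = 20.3×1.9 + 16.4×3.4 = 94.33 kPa.
Pore pressure: u = 9.81×(5.3 − 0) = 51.993 kPa.
Initial effective stress: σ'_0 = σ_v − u = 94.33 − 51.993 = 42.337 kPa.
Stress increase at mid-clay by the 2:1 spreading method:
Δσ = qB/(B+z) = 130×5.5/(5.5+5.3) = 66.204 kPa
Final effective stress: σ'_f = σ'_0 + Δσ = 42.337 + 66.204 = 108.54 kPa.
Normally consolidated clay, so the full stress increment lies on the virgin compression line:
S_c = C_c·H/(1+e₀)·log₁₀(σ'_f/σ'_0) = 0.22×6.8/(1+0.84)×log₁₀(108.54/42.337)
    = 0.81304 × 0.40887 = 0.3324 m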